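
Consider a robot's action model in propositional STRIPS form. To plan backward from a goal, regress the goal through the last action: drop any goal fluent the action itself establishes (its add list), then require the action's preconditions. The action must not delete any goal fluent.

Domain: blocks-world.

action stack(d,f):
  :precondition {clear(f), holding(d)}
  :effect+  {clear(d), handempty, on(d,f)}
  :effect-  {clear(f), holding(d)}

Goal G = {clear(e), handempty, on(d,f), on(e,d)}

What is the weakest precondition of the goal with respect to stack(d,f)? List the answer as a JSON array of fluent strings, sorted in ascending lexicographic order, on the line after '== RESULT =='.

Regress:
  G ∩ del = {}  (empty — regression defined)
  G \ add = {clear(e), handempty, on(d,f), on(e,d)} \ {clear(d), handempty, on(d,f)} = {clear(e), on(e,d)}
  ∪ pre   = {clear(e), on(e,d)} ∪ {clear(f), holding(d)}
          = {clear(e), clear(f), holding(d), on(e,d)}

== RESULT ==
["clear(e)", "clear(f)", "holding(d)", "on(e,d)"]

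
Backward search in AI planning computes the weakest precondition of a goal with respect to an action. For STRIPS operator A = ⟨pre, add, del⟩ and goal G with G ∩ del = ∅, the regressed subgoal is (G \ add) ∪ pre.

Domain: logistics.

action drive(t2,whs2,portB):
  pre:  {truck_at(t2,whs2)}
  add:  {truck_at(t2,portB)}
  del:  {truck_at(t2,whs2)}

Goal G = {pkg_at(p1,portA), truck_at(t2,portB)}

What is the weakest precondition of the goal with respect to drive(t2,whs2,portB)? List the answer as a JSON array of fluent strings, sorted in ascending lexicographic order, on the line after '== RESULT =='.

Compute (G \ add) ∪ pre:
  G ∩ del = {}  (empty — regression defined)
  G \ add = {pkg_at(p1,portA), truck_at(t2,portB)} \ {truck_at(t2,portB)} = {pkg_at(p1,portA)}
  ∪ pre   = {pkg_at(p1,portA)} ∪ {truck_at(t2,whs2)}
          = {pkg_at(p1,portA), truck_at(t2,whs2)}

== RESULT ==
["pkg_at(p1,portA)", "truck_at(t2,whs2)"]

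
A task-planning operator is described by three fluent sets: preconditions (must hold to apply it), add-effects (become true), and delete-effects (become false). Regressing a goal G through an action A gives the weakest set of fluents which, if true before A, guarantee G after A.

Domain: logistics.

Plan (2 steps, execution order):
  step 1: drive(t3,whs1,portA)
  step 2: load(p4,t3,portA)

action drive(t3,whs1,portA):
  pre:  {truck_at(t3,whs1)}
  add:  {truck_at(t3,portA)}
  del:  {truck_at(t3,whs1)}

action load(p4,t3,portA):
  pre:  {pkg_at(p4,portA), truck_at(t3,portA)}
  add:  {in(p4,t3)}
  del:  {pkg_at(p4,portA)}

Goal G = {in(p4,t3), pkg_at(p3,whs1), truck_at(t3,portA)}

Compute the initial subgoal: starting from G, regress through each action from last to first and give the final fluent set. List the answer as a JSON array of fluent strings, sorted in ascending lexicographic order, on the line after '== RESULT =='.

Work backward from the goal:
  through step 2 (load(p4,t3,portA)): drop {in(p4,t3)}, keep {pkg_at(p3,whs1), truck_at(t3,portA)}, require {pkg_at(p4,portA), truck_at(t3,portA)}
    → {pkg_at(p3,whs1), pkg_at(p4,portA), truck_at(t3,portA)}
  through step 1 (drive(t3,whs1,portA)): drop {truck_at(t3,portA)}, keep {pkg_at(p3,whs1), pkg_at(p4,portA)}, require {truck_at(t3,whs1)}
    → {pkg_at(p3,whs1), pkg_at(p4,portA), truck_at(t3,whs1)}

== RESULT ==
["pkg_at(p3,whs1)", "pkg_at(p4,portA)", "truck_at(t3,whs1)"]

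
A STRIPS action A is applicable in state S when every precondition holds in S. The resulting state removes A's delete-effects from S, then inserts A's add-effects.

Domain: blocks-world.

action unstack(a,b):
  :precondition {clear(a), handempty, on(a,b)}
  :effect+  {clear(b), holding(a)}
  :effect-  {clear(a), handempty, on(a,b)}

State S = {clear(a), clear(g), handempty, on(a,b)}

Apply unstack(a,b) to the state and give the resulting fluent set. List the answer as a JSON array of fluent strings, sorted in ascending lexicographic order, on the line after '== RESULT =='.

Progress:
  pre ⊆ S: {clear(a), handempty, on(a,b)} ⊆ S  — applicable
  S \ del = {clear(g)}
  ∪ add   = {clear(b), clear(g), holding(a)}

== RESULT ==
["clear(b)", "clear(g)", "holding(a)"]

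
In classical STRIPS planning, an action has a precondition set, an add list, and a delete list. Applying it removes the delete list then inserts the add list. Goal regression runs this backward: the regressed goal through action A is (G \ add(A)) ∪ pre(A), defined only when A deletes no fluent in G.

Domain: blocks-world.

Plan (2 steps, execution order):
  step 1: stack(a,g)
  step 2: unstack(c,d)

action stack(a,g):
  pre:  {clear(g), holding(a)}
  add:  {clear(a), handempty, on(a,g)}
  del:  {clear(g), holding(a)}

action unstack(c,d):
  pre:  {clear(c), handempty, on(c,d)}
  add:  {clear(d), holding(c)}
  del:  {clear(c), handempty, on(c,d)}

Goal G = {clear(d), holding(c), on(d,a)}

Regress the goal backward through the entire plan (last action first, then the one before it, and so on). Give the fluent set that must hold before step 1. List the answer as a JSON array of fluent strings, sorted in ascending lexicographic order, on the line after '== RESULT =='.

Regress step by step:
  through step 2 (unstack(c,d)): drop {clear(d), holding(c)}, keep {on(d,a)}, require {clear(c), handempty, on(c,d)}
    → {clear(c), handempty, on(c,d), on(d,a)}
  through step 1 (stack(a,g)): drop {handempty}, keep {clear(c), on(c,d), on(d,a)}, require {clear(g), holding(a)}
    → {clear(c), clear(g), holding(a), on(c,d), on(d,a)}

== RESULT ==
["clear(c)", "clear(g)", "holding(a)", "on(c,d)", "on(d,a)"]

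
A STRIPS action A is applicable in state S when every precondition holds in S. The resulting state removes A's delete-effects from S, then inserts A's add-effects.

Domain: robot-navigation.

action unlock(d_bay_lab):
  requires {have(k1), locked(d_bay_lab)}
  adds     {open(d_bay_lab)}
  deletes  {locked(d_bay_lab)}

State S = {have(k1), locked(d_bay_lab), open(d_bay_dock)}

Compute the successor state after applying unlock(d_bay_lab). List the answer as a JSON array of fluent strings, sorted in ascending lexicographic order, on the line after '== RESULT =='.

Compute (S \ del) ∪ add:
  pre ⊆ S: {have(k1), locked(d_bay_lab)} ⊆ S  — applicable
  S \ del = {have(k1), open(d_bay_dock)}
  ∪ add   = {have(k1), open(d_bay_dock), open(d_bay_lab)}

== RESULT ==
["have(k1)", "open(d_bay_dock)", "open(d_bay_lab)"]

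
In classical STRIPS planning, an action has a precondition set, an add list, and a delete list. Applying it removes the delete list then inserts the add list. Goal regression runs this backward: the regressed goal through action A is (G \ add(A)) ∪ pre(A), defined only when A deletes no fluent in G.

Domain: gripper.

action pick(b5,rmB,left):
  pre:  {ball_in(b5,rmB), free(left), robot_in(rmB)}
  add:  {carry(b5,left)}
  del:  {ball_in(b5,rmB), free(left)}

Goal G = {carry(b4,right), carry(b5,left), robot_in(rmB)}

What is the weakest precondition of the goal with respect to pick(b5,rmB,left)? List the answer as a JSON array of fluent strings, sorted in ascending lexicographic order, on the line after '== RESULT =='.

Regress:
  G ∩ del = {}  (empty — regression defined)
  G \ add = {carry(b4,right), carry(b5,left), robot_in(rmB)} \ {carry(b5,left)} = {carry(b4,right), robot_in(rmB)}
  ∪ pre   = {carry(b4,right), robot_in(rmB)} ∪ {ball_in(b5,rmB), free(left), robot_in(rmB)}
          = {ball_in(b5,rmB), carry(b4,right), free(left), robot_in(rmB)}

== RESULT ==
["ball_in(b5,rmB)", "carry(b4,right)", "free(left)", "robot_in(rmB)"]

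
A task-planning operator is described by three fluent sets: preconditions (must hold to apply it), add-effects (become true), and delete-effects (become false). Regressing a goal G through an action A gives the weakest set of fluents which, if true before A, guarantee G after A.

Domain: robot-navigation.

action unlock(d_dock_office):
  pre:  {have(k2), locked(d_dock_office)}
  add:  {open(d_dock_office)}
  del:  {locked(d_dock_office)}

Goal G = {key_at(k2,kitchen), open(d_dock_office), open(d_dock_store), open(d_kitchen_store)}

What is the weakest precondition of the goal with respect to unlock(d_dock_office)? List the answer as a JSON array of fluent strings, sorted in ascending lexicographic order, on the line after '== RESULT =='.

Regress:
  G ∩ del = {}  (empty — regression defined)
  G \ add = {key_at(k2,kitchen), open(d_dock_office), open(d_dock_store), open(d_kitchen_store)} \ {open(d_dock_office)} = {key_at(k2,kitchen), open(d_dock_store), open(d_kitchen_store)}
  ∪ pre   = {key_at(k2,kitchen), open(d_dock_store), open(d_kitchen_store)} ∪ {have(k2), locked(d_dock_office)}
          = {have(k2), key_at(k2,kitchen), locked(d_dock_office), open(d_dock_store), open(d_kitchen_store)}

== RESULT ==
["have(k2)", "key_at(k2,kitchen)", "locked(d_dock_office)", "open(d_dock_store)", "open(d_kitchen_store)"]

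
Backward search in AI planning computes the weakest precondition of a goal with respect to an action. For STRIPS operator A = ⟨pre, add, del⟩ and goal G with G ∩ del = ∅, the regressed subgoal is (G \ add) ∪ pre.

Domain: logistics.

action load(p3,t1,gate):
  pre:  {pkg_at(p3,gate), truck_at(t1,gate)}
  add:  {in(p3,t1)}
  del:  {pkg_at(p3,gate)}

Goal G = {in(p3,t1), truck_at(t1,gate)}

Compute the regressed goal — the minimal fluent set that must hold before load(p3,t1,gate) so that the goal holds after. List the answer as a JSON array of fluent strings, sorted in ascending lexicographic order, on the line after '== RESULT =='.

Regress:
  G ∩ del = {}  (empty — regression defined)
  G \ add = {in(p3,t1), truck_at(t1,gate)} \ {in(p3,t1)} = {truck_at(t1,gate)}
  ∪ pre   = {truck_at(t1,gate)} ∪ {pkg_at(p3,gate), truck_at(t1,gate)}
          = {pkg_at(p3,gate), truck_at(t1,gate)}

== RESULT ==
["pkg_at(p3,gate)", "truck_at(t1,gate)"]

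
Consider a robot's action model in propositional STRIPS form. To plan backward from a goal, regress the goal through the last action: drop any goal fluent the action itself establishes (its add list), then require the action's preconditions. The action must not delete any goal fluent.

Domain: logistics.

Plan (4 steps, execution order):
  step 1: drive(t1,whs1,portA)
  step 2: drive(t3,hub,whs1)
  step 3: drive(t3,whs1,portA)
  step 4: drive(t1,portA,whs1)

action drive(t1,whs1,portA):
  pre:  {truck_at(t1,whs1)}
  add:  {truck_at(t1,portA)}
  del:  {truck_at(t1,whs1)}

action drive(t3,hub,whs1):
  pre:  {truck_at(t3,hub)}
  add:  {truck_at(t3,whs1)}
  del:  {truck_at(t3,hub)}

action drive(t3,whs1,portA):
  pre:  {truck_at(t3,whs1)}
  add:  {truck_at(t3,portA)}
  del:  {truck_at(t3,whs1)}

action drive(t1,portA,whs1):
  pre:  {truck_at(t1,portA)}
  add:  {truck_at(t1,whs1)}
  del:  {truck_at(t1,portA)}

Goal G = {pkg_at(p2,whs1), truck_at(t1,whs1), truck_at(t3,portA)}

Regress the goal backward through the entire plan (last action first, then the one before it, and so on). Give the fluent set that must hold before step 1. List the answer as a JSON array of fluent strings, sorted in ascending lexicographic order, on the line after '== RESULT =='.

Work backward from the goal:
  through step 4 (drive(t1,portA,whs1)): drop {truck_at(t1,whs1)}, keep {pkg_at(p2,whs1), truck_at(t3,portA)}, require {truck_at(t1,portA)}
    → {pkg_at(p2,whs1), truck_at(t1,portA), truck_at(t3,portA)}
  through step 3 (drive(t3,whs1,portA)): drop {truck_at(t3,portA)}, keep {pkg_at(p2,whs1), truck_at(t1,portA)}, require {truck_at(t3,whs1)}
    → {pkg_at(p2,whs1), truck_at(t1,portA), truck_at(t3,whs1)}
  through step 2 (drive(t3,hub,whs1)): drop {truck_at(t3,whs1)}, keep {pkg_at(p2,whs1), truck_at(t1,portA)}, require {truck_at(t3,hub)}
    → {pkg_at(p2,whs1), truck_at(t1,portA), truck_at(t3,hub)}
  through step 1 (drive(t1,whs1,portA)): drop {truck_at(t1,portA)}, keep {pkg_at(p2,whs1), truck_at(t3,hub)}, require {truck_at(t1,whs1)}
    → {pkg_at(p2,whs1), truck_at(t1,whs1), truck_at(t3,hub)}

== RESULT ==
["pkg_at(p2,whs1)", "truck_at(t1,whs1)", "truck_at(t3,hub)"]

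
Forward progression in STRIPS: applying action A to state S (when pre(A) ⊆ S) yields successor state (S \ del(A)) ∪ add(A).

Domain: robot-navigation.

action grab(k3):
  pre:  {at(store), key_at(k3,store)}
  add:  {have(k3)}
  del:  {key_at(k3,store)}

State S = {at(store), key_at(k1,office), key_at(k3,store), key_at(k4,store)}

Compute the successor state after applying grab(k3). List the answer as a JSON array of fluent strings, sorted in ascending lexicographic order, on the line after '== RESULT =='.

Progress:
  pre ⊆ S: {at(store), key_at(k3,store)} ⊆ S  — applicable
  S \ del = {at(store), key_at(k1,office), key_at(k4,store)}
  ∪ add   = {at(store), have(k3), key_at(k1,office), key_at(k4,store)}

== RESULT ==
["at(store)", "have(k3)", "key_at(k1,office)", "key_at(k4,store)"]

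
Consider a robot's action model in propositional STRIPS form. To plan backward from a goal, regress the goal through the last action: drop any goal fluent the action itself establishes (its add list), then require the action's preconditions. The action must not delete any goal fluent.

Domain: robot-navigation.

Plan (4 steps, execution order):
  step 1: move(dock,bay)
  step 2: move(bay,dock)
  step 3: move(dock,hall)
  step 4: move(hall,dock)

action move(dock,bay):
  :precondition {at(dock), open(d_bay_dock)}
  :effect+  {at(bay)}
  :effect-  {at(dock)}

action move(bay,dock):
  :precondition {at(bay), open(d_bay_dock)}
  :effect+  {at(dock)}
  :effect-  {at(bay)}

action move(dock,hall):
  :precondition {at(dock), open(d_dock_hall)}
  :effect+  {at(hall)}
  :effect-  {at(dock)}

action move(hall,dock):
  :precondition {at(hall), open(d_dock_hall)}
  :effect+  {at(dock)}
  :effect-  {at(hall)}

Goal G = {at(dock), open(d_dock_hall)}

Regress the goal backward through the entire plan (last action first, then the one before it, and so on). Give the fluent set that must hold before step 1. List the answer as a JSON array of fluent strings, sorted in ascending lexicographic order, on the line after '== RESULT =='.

Work backward from the goal:
  through step 4 (move(hall,dock)): drop {at(dock)}, keep {open(d_dock_hall)}, require {at(hall), open(d_dock_hall)}
    → {at(hall), open(d_dock_hall)}
  through step 3 (move(dock,hall)): drop {at(hall)}, keep {open(d_dock_hall)}, require {at(dock), open(d_dock_hall)}
    → {at(dock), open(d_dock_hall)}
  through step 2 (move(bay,dock)): drop {at(dock)}, keep {open(d_dock_hall)}, require {at(bay), open(d_bay_dock)}
    → {at(bay), open(d_bay_dock), open(d_dock_hall)}
  through step 1 (move(dock,bay)): drop {at(bay)}, keep {open(d_bay_dock), open(d_dock_hall)}, require {at(dock), open(d_bay_dock)}
    → {at(dock), open(d_bay_dock), open(d_dock_hall)}

== RESULT ==
["at(dock)", "open(d_bay_dock)", "open(d_dock_hall)"]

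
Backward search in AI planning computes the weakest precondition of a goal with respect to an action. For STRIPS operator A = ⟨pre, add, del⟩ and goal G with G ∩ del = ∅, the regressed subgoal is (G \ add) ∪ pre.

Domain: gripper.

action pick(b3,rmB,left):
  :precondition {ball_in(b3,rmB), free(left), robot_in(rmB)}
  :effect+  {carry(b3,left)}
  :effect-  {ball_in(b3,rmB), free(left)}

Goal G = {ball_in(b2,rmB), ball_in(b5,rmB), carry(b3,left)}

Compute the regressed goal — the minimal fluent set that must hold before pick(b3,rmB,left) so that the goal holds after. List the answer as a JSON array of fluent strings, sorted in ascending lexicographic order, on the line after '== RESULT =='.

Regress:
  G ∩ del = {}  (empty — regression defined)
  G \ add = {ball_in(b2,rmB), ball_in(b5,rmB), carry(b3,left)} \ {carry(b3,left)} = {ball_in(b2,rmB), ball_in(b5,rmB)}
  ∪ pre   = {ball_in(b2,rmB), ball_in(b5,rmB)} ∪ {ball_in(b3,rmB), free(left), robot_in(rmB)}
          = {ball_in(b2,rmB), ball_in(b3,rmB), ball_in(b5,rmB), free(left), robot_in(rmB)}

== RESULT ==
["ball_in(b2,rmB)", "ball_in(b3,rmB)", "ball_in(b5,rmB)", "free(left)", "robot_in(rmB)"]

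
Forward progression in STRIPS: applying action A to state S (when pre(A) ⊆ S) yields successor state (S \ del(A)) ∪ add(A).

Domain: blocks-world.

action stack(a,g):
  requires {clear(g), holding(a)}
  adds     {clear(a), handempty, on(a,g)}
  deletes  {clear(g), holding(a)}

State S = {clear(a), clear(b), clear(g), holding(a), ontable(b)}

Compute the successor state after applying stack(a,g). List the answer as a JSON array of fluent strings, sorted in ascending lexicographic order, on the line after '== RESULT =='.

Compute (S \ del) ∪ add:
  pre ⊆ S: {clear(g), holding(a)} ⊆ S  — applicable
  S \ del = {clear(a), clear(b), ontable(b)}
  ∪ add   = {clear(a), clear(b), handempty, on(a,g), ontable(b)}

== RESULT ==
["clear(a)", "clear(b)", "handempty", "on(a,g)", "ontable(b)"]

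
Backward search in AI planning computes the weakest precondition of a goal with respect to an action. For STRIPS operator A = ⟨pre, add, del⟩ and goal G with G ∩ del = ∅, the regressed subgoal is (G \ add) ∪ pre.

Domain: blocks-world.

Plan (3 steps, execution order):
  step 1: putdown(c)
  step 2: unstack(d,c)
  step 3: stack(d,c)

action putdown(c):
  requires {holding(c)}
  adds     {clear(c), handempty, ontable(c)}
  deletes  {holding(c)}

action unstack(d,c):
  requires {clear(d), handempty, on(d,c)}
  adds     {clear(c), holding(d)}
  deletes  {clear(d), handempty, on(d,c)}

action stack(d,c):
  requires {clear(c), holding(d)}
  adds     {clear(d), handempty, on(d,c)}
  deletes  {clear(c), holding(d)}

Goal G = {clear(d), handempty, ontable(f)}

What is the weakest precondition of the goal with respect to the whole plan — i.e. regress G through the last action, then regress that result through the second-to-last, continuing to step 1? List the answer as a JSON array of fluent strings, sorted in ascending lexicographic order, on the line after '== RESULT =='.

Work backward from the goal:
  through step 3 (stack(d,c)): drop {clear(d), handempty}, keep {ontable(f)}, require {clear(c), holding(d)}
    → {clear(c), holding(d), ontable(f)}
  through step 2 (unstack(d,c)): drop {clear(c), holding(d)}, keep {ontable(f)}, require {clear(d), handempty, on(d,c)}
    → {clear(d), handempty, on(d,c), ontable(f)}
  through step 1 (putdown(c)): drop {handempty}, keep {clear(d), on(d,c), ontable(f)}, require {holding(c)}
    → {clear(d), holding(c), on(d,c), ontable(f)}

== RESULT ==
["clear(d)", "holding(c)", "on(d,c)", "ontable(f)"]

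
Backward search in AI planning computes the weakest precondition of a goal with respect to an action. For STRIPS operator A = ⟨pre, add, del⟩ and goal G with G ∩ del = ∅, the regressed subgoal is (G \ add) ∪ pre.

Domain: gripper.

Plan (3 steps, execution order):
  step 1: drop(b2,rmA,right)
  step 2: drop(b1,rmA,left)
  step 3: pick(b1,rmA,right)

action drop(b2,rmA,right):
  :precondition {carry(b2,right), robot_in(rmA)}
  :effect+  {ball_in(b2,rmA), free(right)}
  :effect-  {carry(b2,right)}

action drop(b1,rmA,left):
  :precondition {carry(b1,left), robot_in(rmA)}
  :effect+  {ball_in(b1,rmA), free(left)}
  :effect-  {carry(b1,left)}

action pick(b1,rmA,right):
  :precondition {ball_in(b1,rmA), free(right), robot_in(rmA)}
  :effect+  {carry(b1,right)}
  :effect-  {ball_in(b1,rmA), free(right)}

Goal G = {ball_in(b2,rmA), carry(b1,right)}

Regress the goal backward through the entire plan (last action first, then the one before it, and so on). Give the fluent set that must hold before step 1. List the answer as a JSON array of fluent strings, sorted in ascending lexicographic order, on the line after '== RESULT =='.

Work backward from the goal:
  through step 3 (pick(b1,rmA,right)): drop {carry(b1,right)}, keep {ball_in(b2,rmA)}, require {ball_in(b1,rmA), free(right), robot_in(rmA)}
    → {ball_in(b1,rmA), ball_in(b2,rmA), free(right), robot_in(rmA)}
  through step 2 (drop(b1,rmA,left)): drop {ball_in(b1,rmA)}, keep {ball_in(b2,rmA), free(right), robot_in(rmA)}, require {carry(b1,left), robot_in(rmA)}
    → {ball_in(b2,rmA), carry(b1,left), free(right), robot_in(rmA)}
  through step 1 (drop(b2,rmA,right)): drop {ball_in(b2,rmA), free(right)}, keep {carry(b1,left), robot_in(rmA)}, require {carry(b2,right), robot_in(rmA)}
    → {carry(b1,left), carry(b2,right), robot_in(rmA)}

== RESULT ==
["carry(b1,left)", "carry(b2,right)", "robot_in(rmA)"]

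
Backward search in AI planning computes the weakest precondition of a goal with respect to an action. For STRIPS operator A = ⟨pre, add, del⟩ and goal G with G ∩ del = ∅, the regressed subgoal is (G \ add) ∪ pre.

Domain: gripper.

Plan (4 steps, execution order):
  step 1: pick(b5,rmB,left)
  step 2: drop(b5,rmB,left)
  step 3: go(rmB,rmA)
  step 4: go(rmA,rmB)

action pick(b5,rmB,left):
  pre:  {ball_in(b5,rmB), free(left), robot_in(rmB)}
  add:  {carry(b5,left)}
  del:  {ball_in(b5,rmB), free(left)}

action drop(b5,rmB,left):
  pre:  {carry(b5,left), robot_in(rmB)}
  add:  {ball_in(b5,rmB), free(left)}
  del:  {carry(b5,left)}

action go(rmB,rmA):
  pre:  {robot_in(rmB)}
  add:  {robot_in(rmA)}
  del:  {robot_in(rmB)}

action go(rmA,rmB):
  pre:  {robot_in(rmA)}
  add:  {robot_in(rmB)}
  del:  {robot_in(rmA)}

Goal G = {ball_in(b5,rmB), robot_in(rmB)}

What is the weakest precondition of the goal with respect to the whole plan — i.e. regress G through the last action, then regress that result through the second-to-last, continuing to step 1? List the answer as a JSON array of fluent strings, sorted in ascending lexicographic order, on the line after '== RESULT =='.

Regress step by step:
  through step 4 (go(rmA,rmB)): drop {robot_in(rmB)}, keep {ball_in(b5,rmB)}, require {robot_in(rmA)}
    → {ball_in(b5,rmB), robot_in(rmA)}
  through step 3 (go(rmB,rmA)): drop {robot_in(rmA)}, keep {ball_in(b5,rmB)}, require {robot_in(rmB)}
    → {ball_in(b5,rmB), robot_in(rmB)}
  through step 2 (drop(b5,rmB,left)): drop {ball_in(b5,rmB)}, keep {robot_in(rmB)}, require {carry(b5,left), robot_in(rmB)}
    → {carry(b5,left), robot_in(rmB)}
  through step 1 (pick(b5,rmB,left)): drop {carry(b5,left)}, keep {robot_in(rmB)}, require {ball_in(b5,rmB), free(left), robot_in(rmB)}
    → {ball_in(b5,rmB), free(left), robot_in(rmB)}

== RESULT ==
["ball_in(b5,rmB)", "free(left)", "robot_in(rmB)"]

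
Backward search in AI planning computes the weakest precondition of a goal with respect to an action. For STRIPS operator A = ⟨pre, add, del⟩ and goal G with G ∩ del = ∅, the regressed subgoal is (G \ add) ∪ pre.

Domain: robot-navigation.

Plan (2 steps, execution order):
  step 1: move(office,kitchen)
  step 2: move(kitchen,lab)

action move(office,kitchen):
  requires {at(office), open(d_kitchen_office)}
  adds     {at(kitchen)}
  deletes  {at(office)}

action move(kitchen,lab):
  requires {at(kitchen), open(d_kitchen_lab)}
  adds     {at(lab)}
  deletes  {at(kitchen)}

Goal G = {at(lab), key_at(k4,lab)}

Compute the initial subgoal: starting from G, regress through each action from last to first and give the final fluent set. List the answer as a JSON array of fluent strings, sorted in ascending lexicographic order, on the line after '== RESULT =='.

Regress step by step:
  through step 2 (move(kitchen,lab)): drop {at(lab)}, keep {key_at(k4,lab)}, require {at(kitchen), open(d_kitchen_lab)}
    → {at(kitchen), key_at(k4,lab), open(d_kitchen_lab)}
  through step 1 (move(office,kitchen)): drop {at(kitchen)}, keep {key_at(k4,lab), open(d_kitchen_lab)}, require {at(office), open(d_kitchen_office)}
    → {at(office), key_at(k4,lab), open(d_kitchen_lab), open(d_kitchen_office)}

== RESULT ==
["at(office)", "key_at(k4,lab)", "open(d_kitchen_lab)", "open(d_kitchen_office)"]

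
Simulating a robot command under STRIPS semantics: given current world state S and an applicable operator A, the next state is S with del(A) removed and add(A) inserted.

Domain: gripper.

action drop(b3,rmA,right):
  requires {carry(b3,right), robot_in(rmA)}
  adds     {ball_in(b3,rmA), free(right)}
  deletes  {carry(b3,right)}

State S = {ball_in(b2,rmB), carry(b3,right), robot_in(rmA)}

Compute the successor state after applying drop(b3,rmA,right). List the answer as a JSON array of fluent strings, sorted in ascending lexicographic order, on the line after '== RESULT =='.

Compute (S \ del) ∪ add:
  pre ⊆ S: {carry(b3,right), robot_in(rmA)} ⊆ S  — applicable
  S \ del = {ball_in(b2,rmB), robot_in(rmA)}
  ∪ add   = {ball_in(b2,rmB), ball_in(b3,rmA), free(right), robot_in(rmA)}

== RESULT ==
["ball_in(b2,rmB)", "ball_in(b3,rmA)", "free(right)", "robot_in(rmA)"]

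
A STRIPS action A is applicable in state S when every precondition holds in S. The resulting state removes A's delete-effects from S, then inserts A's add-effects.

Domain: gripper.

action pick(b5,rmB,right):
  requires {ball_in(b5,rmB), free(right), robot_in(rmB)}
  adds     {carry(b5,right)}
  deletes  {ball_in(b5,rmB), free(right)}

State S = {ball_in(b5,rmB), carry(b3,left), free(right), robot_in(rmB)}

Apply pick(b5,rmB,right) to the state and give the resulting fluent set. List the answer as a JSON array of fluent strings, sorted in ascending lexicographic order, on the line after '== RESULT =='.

Compute (S \ del) ∪ add:
  pre ⊆ S: {ball_in(b5,rmB), free(right), robot_in(rmB)} ⊆ S  — applicable
  S \ del = {carry(b3,left), robot_in(rmB)}
  ∪ add   = {carry(b3,left), carry(b5,right), robot_in(rmB)}

== RESULT ==
["carry(b3,left)", "carry(b5,right)", "robot_in(rmB)"]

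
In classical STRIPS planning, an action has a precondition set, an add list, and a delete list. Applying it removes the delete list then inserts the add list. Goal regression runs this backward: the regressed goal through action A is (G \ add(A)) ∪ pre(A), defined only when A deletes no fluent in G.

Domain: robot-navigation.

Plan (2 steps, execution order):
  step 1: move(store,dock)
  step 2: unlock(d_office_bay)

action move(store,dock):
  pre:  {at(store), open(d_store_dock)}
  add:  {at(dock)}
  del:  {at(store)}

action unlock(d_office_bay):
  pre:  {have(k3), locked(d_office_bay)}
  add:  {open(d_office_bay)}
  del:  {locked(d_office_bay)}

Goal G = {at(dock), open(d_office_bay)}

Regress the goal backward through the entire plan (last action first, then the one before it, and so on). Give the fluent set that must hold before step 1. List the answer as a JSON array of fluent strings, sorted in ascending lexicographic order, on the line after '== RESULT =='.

Work backward from the goal:
  through step 2 (unlock(d_office_bay)): drop {open(d_office_bay)}, keep {at(dock)}, require {have(k3), locked(d_office_bay)}
    → {at(dock), have(k3), locked(d_office_bay)}
  through step 1 (move(store,dock)): drop {at(dock)}, keep {have(k3), locked(d_office_bay)}, require {at(store), open(d_store_dock)}
    → {at(store), have(k3), locked(d_office_bay), open(d_store_dock)}

== RESULT ==
["at(store)", "have(k3)", "locked(d_office_bay)", "open(d_store_dock)"]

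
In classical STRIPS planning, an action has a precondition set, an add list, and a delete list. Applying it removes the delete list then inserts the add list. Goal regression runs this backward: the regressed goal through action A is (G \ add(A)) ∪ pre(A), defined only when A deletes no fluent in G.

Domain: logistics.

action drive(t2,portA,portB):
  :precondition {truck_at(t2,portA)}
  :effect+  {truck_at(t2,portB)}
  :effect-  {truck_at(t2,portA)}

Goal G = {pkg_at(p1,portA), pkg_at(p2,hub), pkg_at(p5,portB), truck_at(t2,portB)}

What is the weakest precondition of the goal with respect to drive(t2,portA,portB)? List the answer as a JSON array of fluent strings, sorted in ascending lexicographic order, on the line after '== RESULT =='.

Compute (G \ add) ∪ pre:
  G ∩ del = {}  (empty — regression defined)
  G \ add = {pkg_at(p1,portA), pkg_at(p2,hub), pkg_at(p5,portB), truck_at(t2,portB)} \ {truck_at(t2,portB)} = {pkg_at(p1,portA), pkg_at(p2,hub), pkg_at(p5,portB)}
  ∪ pre   = {pkg_at(p1,portA), pkg_at(p2,hub), pkg_at(p5,portB)} ∪ {truck_at(t2,portA)}
          = {pkg_at(p1,portA), pkg_at(p2,hub), pkg_at(p5,portB), truck_at(t2,portA)}

== RESULT ==
["pkg_at(p1,portA)", "pkg_at(p2,hub)", "pkg_at(p5,portB)", "truck_at(t2,portA)"]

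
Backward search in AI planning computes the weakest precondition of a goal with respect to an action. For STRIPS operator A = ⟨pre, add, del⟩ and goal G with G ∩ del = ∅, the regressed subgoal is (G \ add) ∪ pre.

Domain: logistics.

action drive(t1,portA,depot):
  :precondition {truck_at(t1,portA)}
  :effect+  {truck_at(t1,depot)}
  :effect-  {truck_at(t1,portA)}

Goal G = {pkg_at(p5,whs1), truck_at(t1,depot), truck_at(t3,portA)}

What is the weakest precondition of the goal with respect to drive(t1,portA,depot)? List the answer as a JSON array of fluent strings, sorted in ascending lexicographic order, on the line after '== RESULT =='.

Regress:
  G ∩ del = {}  (empty — regression defined)
  G \ add = {pkg_at(p5,whs1), truck_at(t1,depot), truck_at(t3,portA)} \ {truck_at(t1,depot)} = {pkg_at(p5,whs1), truck_at(t3,portA)}
  ∪ pre   = {pkg_at(p5,whs1), truck_at(t3,portA)} ∪ {truck_at(t1,portA)}
          = {pkg_at(p5,whs1), truck_at(t1,portA), truck_at(t3,portA)}

== RESULT ==
["pkg_at(p5,whs1)", "truck_at(t1,portA)", "truck_at(t3,portA)"]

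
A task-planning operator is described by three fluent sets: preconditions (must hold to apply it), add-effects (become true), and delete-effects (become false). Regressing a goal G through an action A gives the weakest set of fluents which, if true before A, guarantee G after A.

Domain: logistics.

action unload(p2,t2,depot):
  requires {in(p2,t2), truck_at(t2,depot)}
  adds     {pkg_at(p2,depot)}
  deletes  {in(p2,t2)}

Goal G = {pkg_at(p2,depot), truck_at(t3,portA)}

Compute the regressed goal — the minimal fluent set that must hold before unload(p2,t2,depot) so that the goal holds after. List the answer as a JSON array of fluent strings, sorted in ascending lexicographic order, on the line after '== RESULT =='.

Compute (G \ add) ∪ pre:
  G ∩ del = {}  (empty — regression defined)
  G \ add = {pkg_at(p2,depot), truck_at(t3,portA)} \ {pkg_at(p2,depot)} = {truck_at(t3,portA)}
  ∪ pre   = {truck_at(t3,portA)} ∪ {in(p2,t2), truck_at(t2,depot)}
          = {in(p2,t2), truck_at(t2,depot), truck_at(t3,portA)}

== RESULT ==
["in(p2,t2)", "truck_at(t2,depot)", "truck_at(t3,portA)"]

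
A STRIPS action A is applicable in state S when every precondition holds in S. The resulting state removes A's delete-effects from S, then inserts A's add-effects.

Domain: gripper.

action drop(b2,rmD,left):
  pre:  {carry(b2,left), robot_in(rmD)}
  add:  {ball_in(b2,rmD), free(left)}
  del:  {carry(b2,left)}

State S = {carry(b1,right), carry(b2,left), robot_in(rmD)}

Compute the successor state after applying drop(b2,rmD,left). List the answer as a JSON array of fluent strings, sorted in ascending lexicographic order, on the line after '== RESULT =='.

Progress:
  pre ⊆ S: {carry(b2,left), robot_in(rmD)} ⊆ S  — applicable
  S \ del = {carry(b1,right), robot_in(rmD)}
  ∪ add   = {ball_in(b2,rmD), carry(b1,right), free(left), robot_in(rmD)}

== RESULT ==
["ball_in(b2,rmD)", "carry(b1,right)", "free(left)", "robot_in(rmD)"]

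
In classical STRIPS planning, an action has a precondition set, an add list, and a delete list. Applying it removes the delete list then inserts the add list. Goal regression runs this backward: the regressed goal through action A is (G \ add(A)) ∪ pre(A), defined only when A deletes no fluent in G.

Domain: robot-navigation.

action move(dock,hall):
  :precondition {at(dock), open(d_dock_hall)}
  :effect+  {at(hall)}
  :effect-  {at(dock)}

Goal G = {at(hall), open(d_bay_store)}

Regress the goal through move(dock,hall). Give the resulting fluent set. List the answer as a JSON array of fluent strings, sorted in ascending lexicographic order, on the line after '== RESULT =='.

Compute (G \ add) ∪ pre:
  G ∩ del = {}  (empty — regression defined)
  G \ add = {at(hall), open(d_bay_store)} \ {at(hall)} = {open(d_bay_store)}
  ∪ pre   = {open(d_bay_store)} ∪ {at(dock), open(d_dock_hall)}
          = {at(dock), open(d_bay_store), open(d_dock_hall)}

== RESULT ==
["at(dock)", "open(d_bay_store)", "open(d_dock_hall)"]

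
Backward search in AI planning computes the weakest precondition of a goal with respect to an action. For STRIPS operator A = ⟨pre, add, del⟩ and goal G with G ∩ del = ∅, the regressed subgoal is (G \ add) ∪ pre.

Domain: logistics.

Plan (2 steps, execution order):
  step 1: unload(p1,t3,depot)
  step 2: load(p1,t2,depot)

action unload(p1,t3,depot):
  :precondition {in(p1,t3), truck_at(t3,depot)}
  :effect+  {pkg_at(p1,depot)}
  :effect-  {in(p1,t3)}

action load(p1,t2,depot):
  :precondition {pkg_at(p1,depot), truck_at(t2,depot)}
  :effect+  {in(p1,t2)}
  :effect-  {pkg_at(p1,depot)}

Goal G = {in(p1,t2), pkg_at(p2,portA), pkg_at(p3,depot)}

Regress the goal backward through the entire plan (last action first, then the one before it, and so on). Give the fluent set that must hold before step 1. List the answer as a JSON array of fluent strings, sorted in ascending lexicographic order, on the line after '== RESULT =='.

Regress step by step:
  through step 2 (load(p1,t2,depot)): drop {in(p1,t2)}, keep {pkg_at(p2,portA), pkg_at(p3,depot)}, require {pkg_at(p1,depot), truck_at(t2,depot)}
    → {pkg_at(p1,depot), pkg_at(p2,portA), pkg_at(p3,depot), truck_at(t2,depot)}
  through step 1 (unload(p1,t3,depot)): drop {pkg_at(p1,depot)}, keep {pkg_at(p2,portA), pkg_at(p3,depot), truck_at(t2,depot)}, require {in(p1,t3), truck_at(t3,depot)}
    → {in(p1,t3), pkg_at(p2,portA), pkg_at(p3,depot), truck_at(t2,depot), truck_at(t3,depot)}

== RESULT ==
["in(p1,t3)", "pkg_at(p2,portA)", "pkg_at(p3,depot)", "truck_at(t2,depot)", "truck_at(t3,depot)"]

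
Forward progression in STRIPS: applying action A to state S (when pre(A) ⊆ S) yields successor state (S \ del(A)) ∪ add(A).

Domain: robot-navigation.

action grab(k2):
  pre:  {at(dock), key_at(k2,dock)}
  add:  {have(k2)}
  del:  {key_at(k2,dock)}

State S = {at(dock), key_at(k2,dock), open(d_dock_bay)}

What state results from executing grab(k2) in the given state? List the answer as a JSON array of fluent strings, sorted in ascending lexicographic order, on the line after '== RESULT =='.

Progress:
  pre ⊆ S: {at(dock), key_at(k2,dock)} ⊆ S  — applicable
  S \ del = {at(dock), open(d_dock_bay)}
  ∪ add   = {at(dock), have(k2), open(d_dock_bay)}

== RESULT ==
["at(dock)", "have(k2)", "open(d_dock_bay)"]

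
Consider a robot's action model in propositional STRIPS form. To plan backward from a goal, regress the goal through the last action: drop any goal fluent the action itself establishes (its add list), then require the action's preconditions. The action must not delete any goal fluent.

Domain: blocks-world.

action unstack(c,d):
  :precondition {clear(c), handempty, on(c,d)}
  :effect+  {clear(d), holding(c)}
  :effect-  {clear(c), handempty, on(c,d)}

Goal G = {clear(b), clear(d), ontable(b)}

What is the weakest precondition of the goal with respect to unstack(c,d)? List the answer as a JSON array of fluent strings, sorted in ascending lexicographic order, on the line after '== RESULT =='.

Compute (G \ add) ∪ pre:
  G ∩ del = {}  (empty — regression defined)
  G \ add = {clear(b), clear(d), ontable(b)} \ {clear(d), holding(c)} = {clear(b), ontable(b)}
  ∪ pre   = {clear(b), ontable(b)} ∪ {clear(c), handempty, on(c,d)}
          = {clear(b), clear(c), handempty, on(c,d), ontable(b)}

== RESULT ==
["clear(b)", "clear(c)", "handempty", "on(c,d)", "ontable(b)"]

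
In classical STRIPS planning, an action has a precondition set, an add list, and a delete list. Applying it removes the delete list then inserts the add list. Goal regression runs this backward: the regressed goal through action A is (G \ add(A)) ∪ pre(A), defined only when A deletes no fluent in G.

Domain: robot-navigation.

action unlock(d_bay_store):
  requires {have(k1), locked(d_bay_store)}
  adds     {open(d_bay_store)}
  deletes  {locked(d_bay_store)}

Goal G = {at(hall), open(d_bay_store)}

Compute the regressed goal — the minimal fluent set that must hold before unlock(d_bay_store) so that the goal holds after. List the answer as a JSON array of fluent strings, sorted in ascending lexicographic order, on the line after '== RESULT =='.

Regress:
  G ∩ del = {}  (empty — regression defined)
  G \ add = {at(hall), open(d_bay_store)} \ {open(d_bay_store)} = {at(hall)}
  ∪ pre   = {at(hall)} ∪ {have(k1), locked(d_bay_store)}
          = {at(hall), have(k1), locked(d_bay_store)}

== RESULT ==
["at(hall)", "have(k1)", "locked(d_bay_store)"]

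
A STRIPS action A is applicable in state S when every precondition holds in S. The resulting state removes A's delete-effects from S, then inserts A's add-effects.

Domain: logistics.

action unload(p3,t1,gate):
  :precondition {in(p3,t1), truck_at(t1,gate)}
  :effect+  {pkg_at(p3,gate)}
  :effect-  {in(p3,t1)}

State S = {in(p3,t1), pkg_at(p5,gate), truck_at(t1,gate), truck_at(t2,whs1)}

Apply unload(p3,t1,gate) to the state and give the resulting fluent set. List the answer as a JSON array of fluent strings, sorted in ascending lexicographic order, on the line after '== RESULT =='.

Progress:
  pre ⊆ S: {in(p3,t1), truck_at(t1,gate)} ⊆ S  — applicable
  S \ del = {pkg_at(p5,gate), truck_at(t1,gate), truck_at(t2,whs1)}
  ∪ add   = {pkg_at(p3,gate), pkg_at(p5,gate), truck_at(t1,gate), truck_at(t2,whs1)}

== RESULT ==
["pkg_at(p3,gate)", "pkg_at(p5,gate)", "truck_at(t1,gate)", "truck_at(t2,whs1)"]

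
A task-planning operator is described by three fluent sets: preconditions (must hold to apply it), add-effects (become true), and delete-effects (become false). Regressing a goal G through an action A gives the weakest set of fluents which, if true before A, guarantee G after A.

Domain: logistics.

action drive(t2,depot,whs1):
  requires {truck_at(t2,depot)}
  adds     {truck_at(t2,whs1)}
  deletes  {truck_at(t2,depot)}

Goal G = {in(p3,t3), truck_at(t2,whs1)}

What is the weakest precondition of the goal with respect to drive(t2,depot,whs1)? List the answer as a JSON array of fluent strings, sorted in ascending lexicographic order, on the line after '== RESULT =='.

Compute (G \ add) ∪ pre:
  G ∩ del = {}  (empty — regression defined)
  G \ add = {in(p3,t3), truck_at(t2,whs1)} \ {truck_at(t2,whs1)} = {in(p3,t3)}
  ∪ pre   = {in(p3,t3)} ∪ {truck_at(t2,depot)}
          = {in(p3,t3), truck_at(t2,depot)}

== RESULT ==
["in(p3,t3)", "truck_at(t2,depot)"]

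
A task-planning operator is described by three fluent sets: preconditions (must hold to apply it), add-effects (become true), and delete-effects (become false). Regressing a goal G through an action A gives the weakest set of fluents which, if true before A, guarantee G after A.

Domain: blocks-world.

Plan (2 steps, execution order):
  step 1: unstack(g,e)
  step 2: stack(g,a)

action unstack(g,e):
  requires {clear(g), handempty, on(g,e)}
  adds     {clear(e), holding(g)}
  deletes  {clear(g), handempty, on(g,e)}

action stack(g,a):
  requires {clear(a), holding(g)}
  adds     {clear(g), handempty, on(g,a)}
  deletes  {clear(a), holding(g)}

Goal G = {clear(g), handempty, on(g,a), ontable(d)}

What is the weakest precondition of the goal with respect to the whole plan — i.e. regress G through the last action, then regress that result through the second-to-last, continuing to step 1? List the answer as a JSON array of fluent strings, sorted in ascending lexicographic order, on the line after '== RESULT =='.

Work backward from the goal:
  through step 2 (stack(g,a)): drop {clear(g), handempty, on(g,a)}, keep {ontable(d)}, require {clear(a), holding(g)}
    → {clear(a), holding(g), ontable(d)}
  through step 1 (unstack(g,e)): drop {holding(g)}, keep {clear(a), ontable(d)}, require {clear(g), handempty, on(g,e)}
    → {clear(a), clear(g), handempty, on(g,e), ontable(d)}

== RESULT ==
["clear(a)", "clear(g)", "handempty", "on(g,e)", "ontable(d)"]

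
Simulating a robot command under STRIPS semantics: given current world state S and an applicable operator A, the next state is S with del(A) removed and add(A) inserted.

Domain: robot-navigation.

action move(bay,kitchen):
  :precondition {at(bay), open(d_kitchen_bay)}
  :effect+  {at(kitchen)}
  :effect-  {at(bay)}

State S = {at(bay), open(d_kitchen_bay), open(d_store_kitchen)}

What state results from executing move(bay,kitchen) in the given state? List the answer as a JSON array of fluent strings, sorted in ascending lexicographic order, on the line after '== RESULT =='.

Compute (S \ del) ∪ add:
  pre ⊆ S: {at(bay), open(d_kitchen_bay)} ⊆ S  — applicable
  S \ del = {open(d_kitchen_bay), open(d_store_kitchen)}
  ∪ add   = {at(kitchen), open(d_kitchen_bay), open(d_store_kitchen)}

== RESULT ==
["at(kitchen)", "open(d_kitchen_bay)", "open(d_store_kitchen)"]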